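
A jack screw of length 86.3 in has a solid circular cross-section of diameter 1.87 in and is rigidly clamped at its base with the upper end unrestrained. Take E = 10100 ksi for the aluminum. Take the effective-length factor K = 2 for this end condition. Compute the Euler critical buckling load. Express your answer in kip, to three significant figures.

I = πd⁴/64 = π×1.87⁴/64 = 0.6003 in⁴
Effective length L_e = K·L = 2 × 86.3 = 172.6 in
P_cr = π²EI / L_e² = π² × 10100×10³ × 0.6003 / 172.6² = 2.009×10^3 lb

P_cr ≈ 2.01 kip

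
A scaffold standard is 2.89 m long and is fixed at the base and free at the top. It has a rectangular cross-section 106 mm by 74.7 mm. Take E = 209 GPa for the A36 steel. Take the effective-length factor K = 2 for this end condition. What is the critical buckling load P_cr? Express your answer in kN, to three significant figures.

P_cr ≈ 227 kN

Buckling occurs about the weak axis: I_min = h·b³/12 with b = 74.7 mm (the shorter side).
I_min = 106×74.7³/12 = 3.682×10^6 mm⁴
I = 3.682×10^6 mm⁴ = 3.682×10^-6 m⁴
Effective length L_e = K·L = 2 × 2.89 = 5.780 m
P_cr = π²EI / L_e² = π² × 209×10⁹ × 3.682×10^-6 / 5.780² = 2.273×10^5 N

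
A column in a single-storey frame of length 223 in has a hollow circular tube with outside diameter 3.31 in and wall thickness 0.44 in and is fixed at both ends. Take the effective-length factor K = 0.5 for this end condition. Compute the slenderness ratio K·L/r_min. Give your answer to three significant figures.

Inner diameter d_i = 3.31 − 2×0.44 = 2.430 in
I = π(d_o⁴ − d_i⁴)/64 = π(3.31⁴ − 2.430⁴)/64 = 4.181 in⁴
A = 3.967 in²;  r_min = √(I/A) = √(4.181/3.967) = 1.027 in
L_e = K·L = 0.5 × 223 = 111.5 in
λ = L_e / r_min = 111.50 / 1.027 = 109

λ ≈ 109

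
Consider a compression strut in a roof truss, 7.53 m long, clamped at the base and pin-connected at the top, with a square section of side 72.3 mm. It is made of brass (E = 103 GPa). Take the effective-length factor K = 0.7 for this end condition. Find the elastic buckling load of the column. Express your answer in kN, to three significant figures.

P_cr ≈ 83.3 kN

I = a⁴/12 = 72.3⁴/12 = 2.277×10^6 mm⁴
I = 2.277×10^6 mm⁴ = 2.277×10^-6 m⁴
Effective length L_e = K·L = 0.7 × 7.53 = 5.271 m
P_cr = π²EI / L_e² = π² × 103×10⁹ × 2.277×10^-6 / 5.271² = 8.331×10^4 N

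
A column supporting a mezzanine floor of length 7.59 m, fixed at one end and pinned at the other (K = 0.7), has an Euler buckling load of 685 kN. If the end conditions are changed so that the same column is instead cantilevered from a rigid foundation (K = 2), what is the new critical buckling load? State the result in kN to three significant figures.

P_cr ∝ 1/K², so P_cr,new = P_cr,old × (K_old/K_new)² = 685 × (0.7/2)²
= 685 × 0.1225 = 83.9 kN

P_cr ≈ 83.9 kN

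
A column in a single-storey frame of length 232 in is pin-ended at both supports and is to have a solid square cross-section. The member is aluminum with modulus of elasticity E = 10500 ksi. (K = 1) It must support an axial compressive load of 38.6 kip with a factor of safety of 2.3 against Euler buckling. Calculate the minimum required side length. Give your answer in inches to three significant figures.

a ≈ 4.85 in

Required P_cr = n·P = 2.3 × 38.6 = 88.78 kip
L_e = K·L = 1 × 232 = 232.0 in
Required I = P_cr·L_e²/(π²E) = 8.878×10^4 × 232.0² / (π² × 1.05×10^7) = 46.11 in⁴
Solid square: I = a⁴/12  ⇒  a = (12I)^(1/4) = (12×46.11)^(1/4) = 4.85 in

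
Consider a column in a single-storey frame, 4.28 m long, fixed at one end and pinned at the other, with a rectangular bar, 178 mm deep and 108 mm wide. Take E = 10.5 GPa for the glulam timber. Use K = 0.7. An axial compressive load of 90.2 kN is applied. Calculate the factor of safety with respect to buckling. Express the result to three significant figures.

Buckling occurs about the weak axis: I_min = h·b³/12 with b = 108 mm (the shorter side).
I_min = 178×108³/12 = 1.869×10^7 mm⁴
I = 1.869×10^7 mm⁴ = 1.869×10^-5 m⁴
Effective length L_e = K·L = 0.7 × 4.28 = 2.996 m
P_cr = π²EI / L_e² = π² × 10.5×10⁹ × 1.869×10^-5 / 2.996² = 2.157×10^5 N
Factor of safety n = P_cr / P = 215.73 / 90.2 = 2.39

n ≈ 2.39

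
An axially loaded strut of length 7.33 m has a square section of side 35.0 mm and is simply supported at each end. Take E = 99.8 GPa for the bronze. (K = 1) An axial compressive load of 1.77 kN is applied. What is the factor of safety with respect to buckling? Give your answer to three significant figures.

n ≈ 1.30

I = a⁴/12 = 35.0⁴/12 = 1.251×10^5 mm⁴
I = 1.251×10^5 mm⁴ = 1.251×10^-7 m⁴
Effective length L_e = K·L = 1 × 7.33 = 7.330 m
P_cr = π²EI / L_e² = π² × 99.8×10⁹ × 1.251×10^-7 / 7.330² = 2.293×10^3 N
Factor of safety n = P_cr / P = 2.2925 / 1.77 = 1.30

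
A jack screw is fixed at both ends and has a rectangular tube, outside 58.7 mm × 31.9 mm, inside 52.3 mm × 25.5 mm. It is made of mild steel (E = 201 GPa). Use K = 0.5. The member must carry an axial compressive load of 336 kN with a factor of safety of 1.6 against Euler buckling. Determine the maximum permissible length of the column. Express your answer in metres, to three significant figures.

Weak-axis I_min = (h_o·b_o³ − h_i·b_i³)/12 with b_o = 31.9, b_i = 25.50 mm (shorter outer/inner sides).
I_min = (58.7×31.9³ − 52.30×25.50³)/12 = 8.652×10^4 mm⁴
I = 8.652×10^-8 m⁴
Required critical load P_cr = n·P = 1.6 × 336 = 537.6 kN = 5.376×10^5 N
From P_cr = π²EI/(K·L)²:  L = (1/K)·√(π²EI/P_cr) = (1/0.5)·√(π²×2.01×10^11×8.652×10^-8/5.376×10^5)
L = 1.13 m

L_max ≈ 1.13 m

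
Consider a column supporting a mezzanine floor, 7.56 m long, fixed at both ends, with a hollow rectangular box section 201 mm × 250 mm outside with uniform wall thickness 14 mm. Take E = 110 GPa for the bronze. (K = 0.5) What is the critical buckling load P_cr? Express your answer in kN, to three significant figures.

Inner dimensions: h_i = 250 − 2×14 = 222.0 mm, b_i = 201 − 2×14 = 173.0 mm
Weak-axis I_min = (h_o·b_o³ − h_i·b_i³)/12 with b_o = 201, b_i = 173.0 mm (shorter outer/inner sides).
I_min = (250×201³ − 222.0×173.0³)/12 = 7.339×10^7 mm⁴
I = 7.339×10^7 mm⁴ = 7.339×10^-5 m⁴
Effective length L_e = K·L = 0.5 × 7.56 = 3.780 m
P_cr = π²EI / L_e² = π² × 110×10⁹ × 7.339×10^-5 / 3.780² = 5.576×10^6 N

P_cr ≈ 5580 kN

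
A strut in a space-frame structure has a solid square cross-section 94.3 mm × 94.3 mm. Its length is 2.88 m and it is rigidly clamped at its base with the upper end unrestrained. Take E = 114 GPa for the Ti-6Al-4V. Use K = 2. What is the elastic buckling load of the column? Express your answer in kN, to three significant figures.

I = a⁴/12 = 94.3⁴/12 = 6.590×10^6 mm⁴
I = 6.590×10^6 mm⁴ = 6.590×10^-6 m⁴
Effective length L_e = K·L = 2 × 2.88 = 5.760 m
P_cr = π²EI / L_e² = π² × 114×10⁹ × 6.590×10^-6 / 5.760² = 2.235×10^5 N

P_cr ≈ 223 kN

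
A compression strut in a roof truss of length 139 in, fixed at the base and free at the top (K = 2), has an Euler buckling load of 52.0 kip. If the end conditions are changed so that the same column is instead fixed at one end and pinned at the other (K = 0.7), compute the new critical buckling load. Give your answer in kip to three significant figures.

P_cr ∝ 1/K², so P_cr,new = P_cr,old × (K_old/K_new)² = 52.0 × (2/0.7)²
= 52.0 × 8.163 = 424 kip

P_cr ≈ 424 kip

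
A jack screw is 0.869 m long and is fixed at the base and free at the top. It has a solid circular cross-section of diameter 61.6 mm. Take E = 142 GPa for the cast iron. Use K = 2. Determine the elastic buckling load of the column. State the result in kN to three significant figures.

P_cr ≈ 328 kN

I = πd⁴/64 = π×61.6⁴/64 = 7.068×10^5 mm⁴
I = 7.068×10^5 mm⁴ = 7.068×10^-7 m⁴
Effective length L_e = K·L = 2 × 0.869 = 1.738 m
P_cr = π²EI / L_e² = π² × 142×10⁹ × 7.068×10^-7 / 1.738² = 3.279×10^5 N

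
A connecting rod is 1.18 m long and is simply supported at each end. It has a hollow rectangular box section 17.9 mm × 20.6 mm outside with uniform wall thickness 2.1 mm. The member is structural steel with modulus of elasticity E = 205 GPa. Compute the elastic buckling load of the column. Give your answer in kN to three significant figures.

P_cr ≈ 9.20 kN

Inner dimensions: h_i = 20.6 − 2×2.1 = 16.40 mm, b_i = 17.9 − 2×2.1 = 13.70 mm
Weak-axis I_min = (h_o·b_o³ − h_i·b_i³)/12 with b_o = 17.9, b_i = 13.70 mm (shorter outer/inner sides).
I_min = (20.6×17.9³ − 16.40×13.70³)/12 = 6.331×10^3 mm⁴
I = 6.331×10^3 mm⁴ = 6.331×10^-9 m⁴
Effective length L_e = K·L = 1 × 1.18 = 1.180 m
P_cr = π²EI / L_e² = π² × 205×10⁹ × 6.331×10^-9 / 1.180² = 9.200×10^3 N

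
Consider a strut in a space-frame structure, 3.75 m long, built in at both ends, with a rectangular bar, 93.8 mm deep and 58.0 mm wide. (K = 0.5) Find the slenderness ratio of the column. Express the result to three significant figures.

For a rectangle r_min = b/√12 = 58.0/√12 = 16.74 mm
L_e = K·L = 0.5 × 3.75 m = 1.875 m = 1875.0 mm
λ = L_e / r_min = 1875.0 / 16.74 = 112

λ ≈ 112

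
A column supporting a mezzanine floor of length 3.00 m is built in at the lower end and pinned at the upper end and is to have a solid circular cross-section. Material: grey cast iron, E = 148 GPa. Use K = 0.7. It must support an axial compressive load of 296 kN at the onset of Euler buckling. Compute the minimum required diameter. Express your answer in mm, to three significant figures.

d ≈ 65.3 mm

L_e = K·L = 0.7 × 3.00 = 2.100 m
Required I = P_cr·L_e²/(π²E) = 2.960×10^5 × 2.100² / (π² × 1.48×10^11) = 8.937×10^-7 m⁴
I_req = 8.937×10^5 mm⁴
Solid circle: I = πd⁴/64  ⇒  d = (64I/π)^(1/4) = (64×8.937×10^5/π)^(1/4) = 65.3 mm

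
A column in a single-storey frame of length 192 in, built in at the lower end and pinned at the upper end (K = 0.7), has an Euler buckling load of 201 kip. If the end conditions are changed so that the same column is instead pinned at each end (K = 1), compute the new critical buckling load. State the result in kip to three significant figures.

P_cr ≈ 98.5 kip

P_cr ∝ 1/K², so P_cr,new = P_cr,old × (K_old/K_new)² = 201 × (0.7/1)²
= 201 × 0.4900 = 98.5 kip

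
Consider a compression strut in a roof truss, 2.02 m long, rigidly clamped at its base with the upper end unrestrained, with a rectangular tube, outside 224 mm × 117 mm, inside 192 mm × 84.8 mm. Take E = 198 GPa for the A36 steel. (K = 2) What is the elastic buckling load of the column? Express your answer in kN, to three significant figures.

P_cr ≈ 2410 kN

Weak-axis I_min = (h_o·b_o³ − h_i·b_i³)/12 with b_o = 117, b_i = 84.80 mm (shorter outer/inner sides).
I_min = (224×117³ − 192.0×84.80³)/12 = 2.014×10^7 mm⁴
I = 2.014×10^7 mm⁴ = 2.014×10^-5 m⁴
Effective length L_e = K·L = 2 × 2.02 = 4.040 m
P_cr = π²EI / L_e² = π² × 198×10⁹ × 2.014×10^-5 / 4.040² = 2.411×10^6 N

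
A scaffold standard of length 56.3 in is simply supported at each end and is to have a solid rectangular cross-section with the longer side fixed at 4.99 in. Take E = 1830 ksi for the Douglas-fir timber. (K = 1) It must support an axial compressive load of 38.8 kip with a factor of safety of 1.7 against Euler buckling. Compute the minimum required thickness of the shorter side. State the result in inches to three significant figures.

Required P_cr = n·P = 1.7 × 38.8 = 65.96 kip
L_e = K·L = 1 × 56.3 = 56.30 in
Required I = P_cr·L_e²/(π²E) = 6.596×10^4 × 56.30² / (π² × 1.83×10^6) = 11.58 in⁴
Rectangle, weak axis: I_min = h·b³/12 with h = 4.99 in fixed  ⇒  b = (12I/h)^(1/3) = 3.03 in

b ≈ 3.03 in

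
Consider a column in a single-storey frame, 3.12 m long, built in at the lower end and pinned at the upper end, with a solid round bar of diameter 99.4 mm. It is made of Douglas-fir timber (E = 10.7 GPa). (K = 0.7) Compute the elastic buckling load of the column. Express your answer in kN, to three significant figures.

I = πd⁴/64 = π×99.4⁴/64 = 4.792×10^6 mm⁴
I = 4.792×10^6 mm⁴ = 4.792×10^-6 m⁴
Effective length L_e = K·L = 0.7 × 3.12 = 2.184 m
P_cr = π²EI / L_e² = π² × 10.7×10⁹ × 4.792×10^-6 / 2.184² = 1.061×10^5 N

P_cr ≈ 106 kN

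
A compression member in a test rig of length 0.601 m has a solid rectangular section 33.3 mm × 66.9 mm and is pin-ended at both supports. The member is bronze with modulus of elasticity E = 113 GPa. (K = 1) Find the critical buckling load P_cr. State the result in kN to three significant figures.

Buckling occurs about the weak axis: I_min = h·b³/12 with b = 33.3 mm (the shorter side).
I_min = 66.9×33.3³/12 = 2.059×10^5 mm⁴
I = 2.059×10^5 mm⁴ = 2.059×10^-7 m⁴
Effective length L_e = K·L = 1 × 0.601 = 0.6010 m
P_cr = π²EI / L_e² = π² × 113×10⁹ × 2.059×10^-7 / 0.6010² = 6.356×10^5 N

P_cr ≈ 636 kN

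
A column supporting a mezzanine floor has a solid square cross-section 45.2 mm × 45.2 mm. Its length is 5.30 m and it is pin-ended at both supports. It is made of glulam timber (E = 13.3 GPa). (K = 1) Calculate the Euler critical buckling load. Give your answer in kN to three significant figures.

P_cr ≈ 1.63 kN

I = a⁴/12 = 45.2⁴/12 = 3.478×10^5 mm⁴
I = 3.478×10^5 mm⁴ = 3.478×10^-7 m⁴
Effective length L_e = K·L = 1 × 5.30 = 5.300 m
P_cr = π²EI / L_e² = π² × 13.3×10⁹ × 3.478×10^-7 / 5.300² = 1.625×10^3 N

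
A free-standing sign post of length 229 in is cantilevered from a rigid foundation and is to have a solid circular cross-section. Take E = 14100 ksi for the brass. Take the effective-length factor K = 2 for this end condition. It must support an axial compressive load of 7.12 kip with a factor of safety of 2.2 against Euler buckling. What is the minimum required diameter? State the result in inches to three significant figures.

Required P_cr = n·P = 2.2 × 7.12 = 15.66 kip
L_e = K·L = 2 × 229 = 458.0 in
Required I = P_cr·L_e²/(π²E) = 1.566×10^4 × 458.0² / (π² × 1.41×10^7) = 23.61 in⁴
Solid circle: I = πd⁴/64  ⇒  d = (64I/π)^(1/4) = (64×23.61/π)^(1/4) = 4.68 in

d ≈ 4.68 in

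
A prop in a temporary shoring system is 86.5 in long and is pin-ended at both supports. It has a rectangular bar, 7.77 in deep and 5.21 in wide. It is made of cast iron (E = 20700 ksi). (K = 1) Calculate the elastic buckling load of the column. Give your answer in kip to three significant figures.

P_cr ≈ 2500 kip

Buckling occurs about the weak axis: I_min = h·b³/12 with b = 5.21 in (the shorter side).
I_min = 7.77×5.21³/12 = 91.57 in⁴
Effective length L_e = K·L = 1 × 86.5 = 86.50 in
P_cr = π²EI / L_e² = π² × 20700×10³ × 91.57 / 86.50² = 2.500×10^6 lb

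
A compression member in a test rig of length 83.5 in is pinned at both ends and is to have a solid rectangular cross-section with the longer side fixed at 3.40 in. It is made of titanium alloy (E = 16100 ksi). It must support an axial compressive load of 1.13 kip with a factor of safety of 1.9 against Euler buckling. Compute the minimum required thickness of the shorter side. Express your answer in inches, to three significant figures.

b ≈ 0.693 in

Required P_cr = n·P = 1.9 × 1.13 = 2.147 kip
L_e = K·L = 1 × 83.5 = 83.50 in
Required I = P_cr·L_e²/(π²E) = 2.147×10^3 × 83.50² / (π² × 1.61×10^7) = 9.421×10^-2 in⁴
Rectangle, weak axis: I_min = h·b³/12 with h = 3.40 in fixed  ⇒  b = (12I/h)^(1/3) = 0.693 in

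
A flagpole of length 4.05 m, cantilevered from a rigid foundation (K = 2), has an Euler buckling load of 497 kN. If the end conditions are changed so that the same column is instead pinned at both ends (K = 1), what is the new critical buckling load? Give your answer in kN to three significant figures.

P_cr ≈ 1990 kN

P_cr ∝ 1/K², so P_cr,new = P_cr,old × (K_old/K_new)² = 497 × (2/1)²
= 497 × 4.000 = 1990 kN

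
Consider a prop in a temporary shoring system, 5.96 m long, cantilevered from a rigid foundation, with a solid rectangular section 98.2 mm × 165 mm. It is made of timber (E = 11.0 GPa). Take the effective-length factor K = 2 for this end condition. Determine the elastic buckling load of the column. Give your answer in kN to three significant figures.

Buckling occurs about the weak axis: I_min = h·b³/12 with b = 98.2 mm (the shorter side).
I_min = 165×98.2³/12 = 1.302×10^7 mm⁴
I = 1.302×10^7 mm⁴ = 1.302×10^-5 m⁴
Effective length L_e = K·L = 2 × 5.96 = 11.92 m
P_cr = π²EI / L_e² = π² × 11.0×10⁹ × 1.302×10^-5 / 11.92² = 9.949×10^3 N

P_cr ≈ 9.95 kN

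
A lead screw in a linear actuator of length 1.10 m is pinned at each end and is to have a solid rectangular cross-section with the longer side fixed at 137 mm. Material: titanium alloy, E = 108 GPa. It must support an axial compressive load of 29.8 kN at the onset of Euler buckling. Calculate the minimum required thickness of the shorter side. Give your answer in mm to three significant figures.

b ≈ 14.4 mm

L_e = K·L = 1 × 1.10 = 1.100 m
Required I = P_cr·L_e²/(π²E) = 2.980×10^4 × 1.100² / (π² × 1.08×10^11) = 3.383×10^-8 m⁴
I_req = 3.383×10^4 mm⁴
Rectangle, weak axis: I_min = h·b³/12 with h = 137 mm fixed  ⇒  b = (12I/h)^(1/3) = 14.4 mm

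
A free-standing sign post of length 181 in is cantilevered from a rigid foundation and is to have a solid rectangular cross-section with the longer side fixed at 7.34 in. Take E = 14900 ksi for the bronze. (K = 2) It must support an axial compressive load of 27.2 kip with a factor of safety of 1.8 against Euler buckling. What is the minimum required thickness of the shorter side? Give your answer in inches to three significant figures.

b ≈ 4.15 in

Required P_cr = n·P = 1.8 × 27.2 = 48.96 kip
L_e = K·L = 2 × 181 = 362.0 in
Required I = P_cr·L_e²/(π²E) = 4.896×10^4 × 362.0² / (π² × 1.49×10^7) = 43.63 in⁴
Rectangle, weak axis: I_min = h·b³/12 with h = 7.34 in fixed  ⇒  b = (12I/h)^(1/3) = 4.15 in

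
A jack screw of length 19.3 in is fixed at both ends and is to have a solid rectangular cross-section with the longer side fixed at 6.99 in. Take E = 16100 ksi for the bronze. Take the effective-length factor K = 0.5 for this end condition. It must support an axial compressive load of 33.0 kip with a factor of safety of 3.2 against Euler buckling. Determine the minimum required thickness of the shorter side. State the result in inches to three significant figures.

b ≈ 0.474 in

Required P_cr = n·P = 3.2 × 33.0 = 105.6 kip
L_e = K·L = 0.5 × 19.3 = 9.650 in
Required I = P_cr·L_e²/(π²E) = 1.056×10^5 × 9.650² / (π² × 1.61×10^7) = 6.189×10^-2 in⁴
Rectangle, weak axis: I_min = h·b³/12 with h = 6.99 in fixed  ⇒  b = (12I/h)^(1/3) = 0.474 in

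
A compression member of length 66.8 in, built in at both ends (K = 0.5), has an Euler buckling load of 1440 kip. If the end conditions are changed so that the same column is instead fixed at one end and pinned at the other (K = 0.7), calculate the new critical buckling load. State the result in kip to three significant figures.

P_cr ∝ 1/K², so P_cr,new = P_cr,old × (K_old/K_new)² = 1440 × (0.5/0.7)²
= 1440 × 0.5102 = 735 kip

P_cr ≈ 735 kip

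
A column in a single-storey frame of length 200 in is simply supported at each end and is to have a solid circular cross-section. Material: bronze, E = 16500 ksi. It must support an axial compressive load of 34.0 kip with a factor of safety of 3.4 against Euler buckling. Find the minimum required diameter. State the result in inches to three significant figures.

d ≈ 4.90 in

Required P_cr = n·P = 3.4 × 34.0 = 115.6 kip
L_e = K·L = 1 × 200 = 200.0 in
Required I = P_cr·L_e²/(π²E) = 1.156×10^5 × 200.0² / (π² × 1.65×10^7) = 28.39 in⁴
Solid circle: I = πd⁴/64  ⇒  d = (64I/π)^(1/4) = (64×28.39/π)^(1/4) = 4.90 in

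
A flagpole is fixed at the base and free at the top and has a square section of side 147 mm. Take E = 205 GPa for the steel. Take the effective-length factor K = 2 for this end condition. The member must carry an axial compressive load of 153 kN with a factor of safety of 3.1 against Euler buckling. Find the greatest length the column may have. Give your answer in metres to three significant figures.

I = a⁴/12 = 147⁴/12 = 3.891×10^7 mm⁴
I = 3.891×10^-5 m⁴
Required critical load P_cr = n·P = 3.1 × 153 = 474.3 kN = 4.743×10^5 N
From P_cr = π²EI/(K·L)²:  L = (1/K)·√(π²EI/P_cr) = (1/2)·√(π²×2.05×10^11×3.891×10^-5/4.743×10^5)
L = 6.44 m

L_max ≈ 6.44 m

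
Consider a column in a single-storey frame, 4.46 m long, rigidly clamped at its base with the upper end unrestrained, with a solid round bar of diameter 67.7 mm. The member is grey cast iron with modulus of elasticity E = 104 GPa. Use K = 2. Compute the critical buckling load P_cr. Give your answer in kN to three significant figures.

P_cr ≈ 13.3 kN

I = πd⁴/64 = π×67.7⁴/64 = 1.031×10^6 mm⁴
I = 1.031×10^6 mm⁴ = 1.031×10^-6 m⁴
Effective length L_e = K·L = 2 × 4.46 = 8.920 m
P_cr = π²EI / L_e² = π² × 104×10⁹ × 1.031×10^-6 / 8.920² = 1.330×10^4 N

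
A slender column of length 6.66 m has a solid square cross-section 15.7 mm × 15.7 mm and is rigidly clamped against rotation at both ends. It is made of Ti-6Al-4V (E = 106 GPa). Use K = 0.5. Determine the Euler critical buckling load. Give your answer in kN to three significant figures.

P_cr ≈ 0.478 kN

I = a⁴/12 = 15.7⁴/12 = 5.063×10^3 mm⁴
I = 5.063×10^3 mm⁴ = 5.063×10^-9 m⁴
Effective length L_e = K·L = 0.5 × 6.66 = 3.330 m
P_cr = π²EI / L_e² = π² × 106×10⁹ × 5.063×10^-9 / 3.330² = 477.7 N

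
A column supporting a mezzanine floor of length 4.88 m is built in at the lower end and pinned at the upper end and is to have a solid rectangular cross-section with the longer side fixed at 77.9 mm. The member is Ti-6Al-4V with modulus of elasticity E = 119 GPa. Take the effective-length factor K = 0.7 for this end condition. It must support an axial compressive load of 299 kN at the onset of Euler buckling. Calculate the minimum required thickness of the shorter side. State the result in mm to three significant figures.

L_e = K·L = 0.7 × 4.88 = 3.416 m
Required I = P_cr·L_e²/(π²E) = 2.990×10^5 × 3.416² / (π² × 1.19×10^11) = 2.971×10^-6 m⁴
I_req = 2.971×10^6 mm⁴
Rectangle, weak axis: I_min = h·b³/12 with h = 77.9 mm fixed  ⇒  b = (12I/h)^(1/3) = 77.1 mm

b ≈ 77.1 mm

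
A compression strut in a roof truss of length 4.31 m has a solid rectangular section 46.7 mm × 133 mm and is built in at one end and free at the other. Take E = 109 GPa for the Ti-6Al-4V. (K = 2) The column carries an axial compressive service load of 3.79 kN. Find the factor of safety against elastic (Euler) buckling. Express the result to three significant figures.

Buckling occurs about the weak axis: I_min = h·b³/12 with b = 46.7 mm (the shorter side).
I_min = 133×46.7³/12 = 1.129×10^6 mm⁴
I = 1.129×10^6 mm⁴ = 1.129×10^-6 m⁴
Effective length L_e = K·L = 2 × 4.31 = 8.620 m
P_cr = π²EI / L_e² = π² × 109×10⁹ × 1.129×10^-6 / 8.620² = 1.634×10^4 N
Factor of safety n = P_cr / P = 16.343 / 3.79 = 4.31

n ≈ 4.31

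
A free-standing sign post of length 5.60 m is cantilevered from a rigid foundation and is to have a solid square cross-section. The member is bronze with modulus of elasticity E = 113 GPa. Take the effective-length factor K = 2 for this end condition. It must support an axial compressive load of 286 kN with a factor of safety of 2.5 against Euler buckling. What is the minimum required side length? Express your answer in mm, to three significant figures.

a ≈ 176 mm

Required P_cr = n·P = 2.5 × 286 = 715.0 kN
L_e = K·L = 2 × 5.60 = 11.20 m
Required I = P_cr·L_e²/(π²E) = 7.150×10^5 × 11.20² / (π² × 1.13×10^11) = 8.042×10^-5 m⁴
I_req = 8.042×10^7 mm⁴
Solid square: I = a⁴/12  ⇒  a = (12I)^(1/4) = (12×8.042×10^7)^(1/4) = 176 mm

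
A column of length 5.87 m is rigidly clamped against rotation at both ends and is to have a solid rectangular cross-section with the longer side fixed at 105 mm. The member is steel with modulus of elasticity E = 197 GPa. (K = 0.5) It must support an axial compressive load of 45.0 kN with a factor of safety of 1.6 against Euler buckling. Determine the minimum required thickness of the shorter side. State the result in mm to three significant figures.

b ≈ 33.2 mm

Required P_cr = n·P = 1.6 × 45.0 = 72.00 kN
L_e = K·L = 0.5 × 5.87 = 2.935 m
Required I = P_cr·L_e²/(π²E) = 7.200×10^4 × 2.935² / (π² × 1.97×10^11) = 3.190×10^-7 m⁴
I_req = 3.190×10^5 mm⁴
Rectangle, weak axis: I_min = h·b³/12 with h = 105 mm fixed  ⇒  b = (12I/h)^(1/3) = 33.2 mm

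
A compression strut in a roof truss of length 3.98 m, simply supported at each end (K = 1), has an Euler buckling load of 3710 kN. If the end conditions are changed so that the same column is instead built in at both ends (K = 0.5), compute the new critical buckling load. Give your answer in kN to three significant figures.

P_cr ∝ 1/K², so P_cr,new = P_cr,old × (K_old/K_new)² = 3710 × (1/0.5)²
= 3710 × 4.000 = 14800 kN

P_cr ≈ 14800 kN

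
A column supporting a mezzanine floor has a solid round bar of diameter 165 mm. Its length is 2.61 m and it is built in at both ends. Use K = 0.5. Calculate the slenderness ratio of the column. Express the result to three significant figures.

For a solid circle r = d/4 = 165/4 = 41.25 mm
L_e = K·L = 0.5 × 2.61 m = 1.305 m = 1305.0 mm
λ = L_e / r_min = 1305.0 / 41.25 = 31.6

λ ≈ 31.6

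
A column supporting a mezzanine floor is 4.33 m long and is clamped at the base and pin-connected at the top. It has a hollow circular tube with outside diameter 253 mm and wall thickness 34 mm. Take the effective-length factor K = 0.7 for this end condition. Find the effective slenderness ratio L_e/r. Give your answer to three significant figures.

Inner diameter d_i = 253 − 2×34 = 185.0 mm
I = π(d_o⁴ − d_i⁴)/64 = π(253⁴ − 185.0⁴)/64 = 1.436×10^8 mm⁴
A = 2.339×10^4 mm²;  r_min = √(I/A) = √(1.436×10^8/2.339×10^4) = 78.36 mm
L_e = K·L = 0.7 × 4.33 m = 3.031 m = 3031.0 mm
λ = L_e / r_min = 3031.0 / 78.36 = 38.7

λ ≈ 38.7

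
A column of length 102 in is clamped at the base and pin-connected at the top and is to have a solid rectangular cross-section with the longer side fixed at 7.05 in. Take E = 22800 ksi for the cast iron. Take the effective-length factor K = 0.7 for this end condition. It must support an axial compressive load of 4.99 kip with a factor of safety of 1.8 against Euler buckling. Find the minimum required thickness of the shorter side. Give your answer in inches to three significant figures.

b ≈ 0.702 in

Required P_cr = n·P = 1.8 × 4.99 = 8.982 kip
L_e = K·L = 0.7 × 102 = 71.40 in
Required I = P_cr·L_e²/(π²E) = 8.982×10^3 × 71.40² / (π² × 2.28×10^7) = 0.2035 in⁴
Rectangle, weak axis: I_min = h·b³/12 with h = 7.05 in fixed  ⇒  b = (12I/h)^(1/3) = 0.702 in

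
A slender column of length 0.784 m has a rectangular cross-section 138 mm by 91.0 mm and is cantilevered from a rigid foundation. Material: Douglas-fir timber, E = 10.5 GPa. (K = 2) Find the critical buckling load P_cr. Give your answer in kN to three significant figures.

Buckling occurs about the weak axis: I_min = h·b³/12 with b = 91.0 mm (the shorter side).
I_min = 138×91.0³/12 = 8.666×10^6 mm⁴
I = 8.666×10^6 mm⁴ = 8.666×10^-6 m⁴
Effective length L_e = K·L = 2 × 0.784 = 1.568 m
P_cr = π²EI / L_e² = π² × 10.5×10⁹ × 8.666×10^-6 / 1.568² = 3.653×10^5 N

P_cr ≈ 365 kN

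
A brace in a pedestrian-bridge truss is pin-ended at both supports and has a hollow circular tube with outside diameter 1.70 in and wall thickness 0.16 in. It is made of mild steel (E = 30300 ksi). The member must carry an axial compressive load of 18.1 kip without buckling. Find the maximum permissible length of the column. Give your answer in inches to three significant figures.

Inner diameter d_i = 1.70 − 2×0.16 = 1.380 in
I = π(d_o⁴ − d_i⁴)/64 = π(1.70⁴ − 1.380⁴)/64 = 0.2320 in⁴
At the buckling limit P_cr = P = 1.810×10^4 lb
From P_cr = π²EI/(K·L)²:  L = (1/K)·√(π²EI/P_cr) = (1/1)·√(π²×3.03×10^7×0.2320/1.810×10^4)
L = 61.9 in

L_max ≈ 61.9 in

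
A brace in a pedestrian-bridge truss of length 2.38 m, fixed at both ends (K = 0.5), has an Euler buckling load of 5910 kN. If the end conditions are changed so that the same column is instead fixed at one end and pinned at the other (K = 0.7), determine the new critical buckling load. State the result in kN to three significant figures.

P_cr ∝ 1/K², so P_cr,new = P_cr,old × (K_old/K_new)² = 5910 × (0.5/0.7)²
= 5910 × 0.5102 = 3020 kN

P_cr ≈ 3020 kN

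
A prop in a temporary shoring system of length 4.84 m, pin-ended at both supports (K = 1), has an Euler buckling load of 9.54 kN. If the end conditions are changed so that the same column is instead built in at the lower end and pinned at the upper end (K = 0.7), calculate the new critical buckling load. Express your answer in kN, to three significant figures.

P_cr ∝ 1/K², so P_cr,new = P_cr,old × (K_old/K_new)² = 9.54 × (1/0.7)²
= 9.54 × 2.041 = 19.5 kN

P_cr ≈ 19.5 kN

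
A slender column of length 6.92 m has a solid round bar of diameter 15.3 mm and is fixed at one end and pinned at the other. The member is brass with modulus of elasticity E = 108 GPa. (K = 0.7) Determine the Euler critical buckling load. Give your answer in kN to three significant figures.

I = πd⁴/64 = π×15.3⁴/64 = 2.690×10^3 mm⁴
I = 2.690×10^3 mm⁴ = 2.690×10^-9 m⁴
Effective length L_e = K·L = 0.7 × 6.92 = 4.844 m
P_cr = π²EI / L_e² = π² × 108×10⁹ × 2.690×10^-9 / 4.844² = 122.2 N

P_cr ≈ 0.122 kN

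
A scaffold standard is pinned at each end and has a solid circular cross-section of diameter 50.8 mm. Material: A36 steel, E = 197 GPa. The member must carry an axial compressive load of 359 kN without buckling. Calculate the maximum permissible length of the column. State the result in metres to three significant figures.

I = πd⁴/64 = π×50.8⁴/64 = 3.269×10^5 mm⁴
I = 3.269×10^-7 m⁴
At the buckling limit P_cr = P = 3.590×10^5 N
From P_cr = π²EI/(K·L)²:  L = (1/K)·√(π²EI/P_cr) = (1/1)·√(π²×1.97×10^11×3.269×10^-7/3.590×10^5)
L = 1.33 m

L_max ≈ 1.33 m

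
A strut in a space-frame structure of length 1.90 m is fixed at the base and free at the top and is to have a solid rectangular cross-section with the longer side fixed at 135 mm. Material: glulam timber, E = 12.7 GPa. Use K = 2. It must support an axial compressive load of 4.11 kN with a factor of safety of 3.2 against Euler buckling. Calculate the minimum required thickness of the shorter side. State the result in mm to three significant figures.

b ≈ 51.3 mm

Required P_cr = n·P = 3.2 × 4.11 = 13.15 kN
L_e = K·L = 2 × 1.90 = 3.800 m
Required I = P_cr·L_e²/(π²E) = 1.315×10^4 × 3.800² / (π² × 1.27×10^10) = 1.515×10^-6 m⁴
I_req = 1.515×10^6 mm⁴
Rectangle, weak axis: I_min = h·b³/12 with h = 135 mm fixed  ⇒  b = (12I/h)^(1/3) = 51.3 mm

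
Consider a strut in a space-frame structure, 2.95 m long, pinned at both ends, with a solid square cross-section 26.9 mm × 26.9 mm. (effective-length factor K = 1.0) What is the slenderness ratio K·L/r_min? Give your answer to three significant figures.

For a square r = a/√12 = 26.9/√12 = 7.765 mm
L_e = K·L = 1 × 2.95 m = 2.950 m = 2950.0 mm
λ = L_e / r_min = 2950.0 / 7.765 = 380

λ ≈ 380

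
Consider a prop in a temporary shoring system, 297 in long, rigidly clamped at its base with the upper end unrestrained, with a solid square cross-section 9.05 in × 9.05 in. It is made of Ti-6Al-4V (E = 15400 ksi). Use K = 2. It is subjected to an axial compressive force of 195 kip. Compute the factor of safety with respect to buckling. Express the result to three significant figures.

n ≈ 1.23

I = a⁴/12 = 9.05⁴/12 = 559.0 in⁴
Effective length L_e = K·L = 2 × 297 = 594.0 in
P_cr = π²EI / L_e² = π² × 15400×10³ × 559.0 / 594.0² = 2.408×10^5 lb
Factor of safety n = P_cr / P = 240.80 / 195 = 1.23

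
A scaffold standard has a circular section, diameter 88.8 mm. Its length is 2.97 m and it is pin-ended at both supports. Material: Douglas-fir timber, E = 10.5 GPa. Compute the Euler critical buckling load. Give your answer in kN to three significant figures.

P_cr ≈ 35.9 kN

I = πd⁴/64 = π×88.8⁴/64 = 3.052×10^6 mm⁴
I = 3.052×10^6 mm⁴ = 3.052×10^-6 m⁴
Effective length L_e = K·L = 1 × 2.97 = 2.970 m
P_cr = π²EI / L_e² = π² × 10.5×10⁹ × 3.052×10^-6 / 2.970² = 3.586×10^4 N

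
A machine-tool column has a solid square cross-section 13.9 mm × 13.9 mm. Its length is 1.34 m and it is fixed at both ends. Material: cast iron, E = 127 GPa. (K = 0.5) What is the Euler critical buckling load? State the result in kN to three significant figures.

I = a⁴/12 = 13.9⁴/12 = 3.111×10^3 mm⁴
I = 3.111×10^3 mm⁴ = 3.111×10^-9 m⁴
Effective length L_e = K·L = 0.5 × 1.34 = 0.6700 m
P_cr = π²EI / L_e² = π² × 127×10⁹ × 3.111×10^-9 / 0.6700² = 8.686×10^3 N

P_cr ≈ 8.69 kN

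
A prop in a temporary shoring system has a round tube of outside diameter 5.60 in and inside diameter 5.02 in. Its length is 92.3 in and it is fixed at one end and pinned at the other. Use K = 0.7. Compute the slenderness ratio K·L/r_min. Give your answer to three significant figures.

λ ≈ 34.4

d_o = 5.60 in, d_i = 5.02 in
I = π(d_o⁴ − d_i⁴)/64 = π(5.60⁴ − 5.020⁴)/64 = 17.10 in⁴
A = 4.838 in²;  r_min = √(I/A) = √(17.10/4.838) = 1.880 in
L_e = K·L = 0.7 × 92.3 = 64.61 in
λ = L_e / r_min = 64.610 / 1.880 = 34.4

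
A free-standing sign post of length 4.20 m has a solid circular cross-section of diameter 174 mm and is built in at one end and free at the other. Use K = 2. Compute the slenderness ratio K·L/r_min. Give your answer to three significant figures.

For a solid circle r = d/4 = 174/4 = 43.50 mm
L_e = K·L = 2 × 4.20 m = 8.400 m = 8400.0 mm
λ = L_e / r_min = 8400.0 / 43.50 = 193

λ ≈ 193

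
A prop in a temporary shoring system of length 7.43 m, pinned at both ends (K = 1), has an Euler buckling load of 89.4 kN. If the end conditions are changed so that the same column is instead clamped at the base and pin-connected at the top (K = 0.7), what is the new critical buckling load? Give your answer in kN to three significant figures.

P_cr ≈ 182 kN

P_cr ∝ 1/K², so P_cr,new = P_cr,old × (K_old/K_new)² = 89.4 × (1/0.7)²
= 89.4 × 2.041 = 182 kN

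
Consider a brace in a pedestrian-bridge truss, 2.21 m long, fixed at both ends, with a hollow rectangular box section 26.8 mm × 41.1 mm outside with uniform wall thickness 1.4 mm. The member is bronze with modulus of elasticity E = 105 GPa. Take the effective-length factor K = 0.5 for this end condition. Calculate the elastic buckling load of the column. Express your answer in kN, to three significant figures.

P_cr ≈ 18.5 kN

Inner dimensions: h_i = 41.1 − 2×1.4 = 38.30 mm, b_i = 26.8 − 2×1.4 = 24.00 mm
Weak-axis I_min = (h_o·b_o³ − h_i·b_i³)/12 with b_o = 26.8, b_i = 24.00 mm (shorter outer/inner sides).
I_min = (41.1×26.8³ − 38.30×24.00³)/12 = 2.181×10^4 mm⁴
I = 2.181×10^4 mm⁴ = 2.181×10^-8 m⁴
Effective length L_e = K·L = 0.5 × 2.21 = 1.105 m
P_cr = π²EI / L_e² = π² × 105×10⁹ × 2.181×10^-8 / 1.105² = 1.851×10^4 N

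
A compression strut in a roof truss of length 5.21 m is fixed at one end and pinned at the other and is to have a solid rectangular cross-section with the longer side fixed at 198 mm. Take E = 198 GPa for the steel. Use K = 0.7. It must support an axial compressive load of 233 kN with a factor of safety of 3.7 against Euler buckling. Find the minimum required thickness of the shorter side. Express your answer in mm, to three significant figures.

b ≈ 70.8 mm

Required P_cr = n·P = 3.7 × 233 = 862.1 kN
L_e = K·L = 0.7 × 5.21 = 3.647 m
Required I = P_cr·L_e²/(π²E) = 8.621×10^5 × 3.647² / (π² × 1.98×10^11) = 5.868×10^-6 m⁴
I_req = 5.868×10^6 mm⁴
Rectangle, weak axis: I_min = h·b³/12 with h = 198 mm fixed  ⇒  b = (12I/h)^(1/3) = 70.8 mm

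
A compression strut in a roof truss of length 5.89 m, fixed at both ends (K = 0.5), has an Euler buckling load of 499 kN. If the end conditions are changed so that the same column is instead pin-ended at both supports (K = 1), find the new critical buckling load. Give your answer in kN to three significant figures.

P_cr ∝ 1/K², so P_cr,new = P_cr,old × (K_old/K_new)² = 499 × (0.5/1)²
= 499 × 0.2500 = 125 kN

P_cr ≈ 125 kN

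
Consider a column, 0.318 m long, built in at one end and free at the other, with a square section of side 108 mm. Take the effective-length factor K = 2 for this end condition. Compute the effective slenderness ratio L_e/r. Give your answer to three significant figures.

I = a⁴/12 = 108⁴/12 = 1.134×10^7 mm⁴
A = 1.166×10^4 mm²;  r_min = √(I/A) = √(1.134×10^7/1.166×10^4) = 31.18 mm
L_e = K·L = 2 × 0.318 m = 0.6360 m = 636.00 mm
λ = L_e / r_min = 636.00 / 31.18 = 20.4

λ ≈ 20.4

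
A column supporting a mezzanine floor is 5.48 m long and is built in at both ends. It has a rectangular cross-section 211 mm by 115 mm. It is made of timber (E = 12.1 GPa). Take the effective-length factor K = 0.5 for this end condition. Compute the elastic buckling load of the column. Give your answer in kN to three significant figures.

P_cr ≈ 425 kN

Buckling occurs about the weak axis: I_min = h·b³/12 with b = 115 mm (the shorter side).
I_min = 211×115³/12 = 2.674×10^7 mm⁴
I = 2.674×10^7 mm⁴ = 2.674×10^-5 m⁴
Effective length L_e = K·L = 0.5 × 5.48 = 2.740 m
P_cr = π²EI / L_e² = π² × 12.1×10⁹ × 2.674×10^-5 / 2.740² = 4.254×10^5 N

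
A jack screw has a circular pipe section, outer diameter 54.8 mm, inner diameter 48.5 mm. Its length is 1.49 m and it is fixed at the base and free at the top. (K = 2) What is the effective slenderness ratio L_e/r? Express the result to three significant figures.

λ ≈ 163

d_o = 54.8 mm, d_i = 48.5 mm
I = π(d_o⁴ − d_i⁴)/64 = π(54.8⁴ − 48.50⁴)/64 = 1.711×10^5 mm⁴
A = 511.1 mm²;  r_min = √(I/A) = √(1.711×10^5/511.1) = 18.29 mm
L_e = K·L = 2 × 1.49 m = 2.980 m = 2980.0 mm
λ = L_e / r_min = 2980.0 / 18.29 = 163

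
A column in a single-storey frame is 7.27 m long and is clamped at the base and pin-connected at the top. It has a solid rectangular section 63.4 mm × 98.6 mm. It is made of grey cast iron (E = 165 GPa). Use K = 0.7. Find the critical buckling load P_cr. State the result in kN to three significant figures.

Buckling occurs about the weak axis: I_min = h·b³/12 with b = 63.4 mm (the shorter side).
I_min = 98.6×63.4³/12 = 2.094×10^6 mm⁴
I = 2.094×10^6 mm⁴ = 2.094×10^-6 m⁴
Effective length L_e = K·L = 0.7 × 7.27 = 5.089 m
P_cr = π²EI / L_e² = π² × 165×10⁹ × 2.094×10^-6 / 5.089² = 1.317×10^5 N

P_cr ≈ 132 kN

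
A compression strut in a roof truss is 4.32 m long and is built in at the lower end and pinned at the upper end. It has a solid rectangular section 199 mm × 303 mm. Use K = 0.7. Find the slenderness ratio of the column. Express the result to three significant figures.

For a rectangle r_min = b/√12 = 199/√12 = 57.45 mm
L_e = K·L = 0.7 × 4.32 m = 3.024 m = 3024.0 mm
λ = L_e / r_min = 3024.0 / 57.45 = 52.6

λ ≈ 52.6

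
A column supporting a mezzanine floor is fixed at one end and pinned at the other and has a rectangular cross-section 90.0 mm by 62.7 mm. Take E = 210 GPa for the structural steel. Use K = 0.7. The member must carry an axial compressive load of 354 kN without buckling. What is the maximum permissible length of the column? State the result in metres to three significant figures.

L_max ≈ 4.70 m

Buckling occurs about the weak axis: I_min = h·b³/12 with b = 62.7 mm (the shorter side).
I_min = 90.0×62.7³/12 = 1.849×10^6 mm⁴
I = 1.849×10^-6 m⁴
At the buckling limit P_cr = P = 3.540×10^5 N
From P_cr = π²EI/(K·L)²:  L = (1/K)·√(π²EI/P_cr) = (1/0.7)·√(π²×2.10×10^11×1.849×10^-6/3.540×10^5)
L = 4.70 m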